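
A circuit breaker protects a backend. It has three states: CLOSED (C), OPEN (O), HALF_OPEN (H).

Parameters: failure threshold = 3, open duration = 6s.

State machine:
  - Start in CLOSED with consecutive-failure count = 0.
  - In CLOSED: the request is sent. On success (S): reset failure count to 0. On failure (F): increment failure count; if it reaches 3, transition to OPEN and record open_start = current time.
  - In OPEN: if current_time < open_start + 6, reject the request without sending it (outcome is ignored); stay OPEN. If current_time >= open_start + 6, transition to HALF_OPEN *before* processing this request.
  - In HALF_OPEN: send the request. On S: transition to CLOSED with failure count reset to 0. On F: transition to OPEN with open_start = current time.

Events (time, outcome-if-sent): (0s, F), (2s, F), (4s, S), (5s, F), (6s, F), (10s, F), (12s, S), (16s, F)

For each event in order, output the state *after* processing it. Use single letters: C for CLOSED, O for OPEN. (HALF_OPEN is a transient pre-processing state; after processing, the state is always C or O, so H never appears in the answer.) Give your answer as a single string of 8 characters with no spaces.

Answer: CCCCCOOO

Derivation:
State after each event:
  event#1 t=0s outcome=F: state=CLOSED
  event#2 t=2s outcome=F: state=CLOSED
  event#3 t=4s outcome=S: state=CLOSED
  event#4 t=5s outcome=F: state=CLOSED
  event#5 t=6s outcome=F: state=CLOSED
  event#6 t=10s outcome=F: state=OPEN
  event#7 t=12s outcome=S: state=OPEN
  event#8 t=16s outcome=F: state=OPEN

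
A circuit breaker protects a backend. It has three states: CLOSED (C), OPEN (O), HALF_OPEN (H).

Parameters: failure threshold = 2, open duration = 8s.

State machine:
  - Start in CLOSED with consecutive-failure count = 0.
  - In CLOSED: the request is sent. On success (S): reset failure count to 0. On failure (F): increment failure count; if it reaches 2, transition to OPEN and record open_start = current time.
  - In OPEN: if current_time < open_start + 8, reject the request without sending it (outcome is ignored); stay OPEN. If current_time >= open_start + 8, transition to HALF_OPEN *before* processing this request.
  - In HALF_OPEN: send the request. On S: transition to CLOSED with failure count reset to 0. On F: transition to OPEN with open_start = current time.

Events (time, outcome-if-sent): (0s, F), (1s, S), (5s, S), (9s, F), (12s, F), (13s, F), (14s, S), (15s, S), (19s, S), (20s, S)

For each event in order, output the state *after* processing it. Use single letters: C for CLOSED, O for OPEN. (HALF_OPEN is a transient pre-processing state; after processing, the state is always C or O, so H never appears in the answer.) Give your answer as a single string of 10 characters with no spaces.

Answer: CCCCOOOOOC

Derivation:
State after each event:
  event#1 t=0s outcome=F: state=CLOSED
  event#2 t=1s outcome=S: state=CLOSED
  event#3 t=5s outcome=S: state=CLOSED
  event#4 t=9s outcome=F: state=CLOSED
  event#5 t=12s outcome=F: state=OPEN
  event#6 t=13s outcome=F: state=OPEN
  event#7 t=14s outcome=S: state=OPEN
  event#8 t=15s outcome=S: state=OPEN
  event#9 t=19s outcome=S: state=OPEN
  event#10 t=20s outcome=S: state=CLOSED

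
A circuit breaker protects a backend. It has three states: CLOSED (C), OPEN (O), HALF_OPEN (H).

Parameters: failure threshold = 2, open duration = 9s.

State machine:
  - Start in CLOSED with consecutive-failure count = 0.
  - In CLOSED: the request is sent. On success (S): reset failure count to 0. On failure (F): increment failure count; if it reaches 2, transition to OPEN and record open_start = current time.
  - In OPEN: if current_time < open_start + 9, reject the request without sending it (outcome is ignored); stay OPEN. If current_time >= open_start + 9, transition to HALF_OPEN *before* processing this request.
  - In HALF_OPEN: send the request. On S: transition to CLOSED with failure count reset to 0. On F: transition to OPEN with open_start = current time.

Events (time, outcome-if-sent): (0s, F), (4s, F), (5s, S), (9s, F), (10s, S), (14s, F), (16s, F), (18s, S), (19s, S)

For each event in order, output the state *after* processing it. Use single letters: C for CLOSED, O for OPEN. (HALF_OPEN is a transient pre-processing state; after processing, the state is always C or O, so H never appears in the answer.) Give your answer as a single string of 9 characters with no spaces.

State after each event:
  event#1 t=0s outcome=F: state=CLOSED
  event#2 t=4s outcome=F: state=OPEN
  event#3 t=5s outcome=S: state=OPEN
  event#4 t=9s outcome=F: state=OPEN
  event#5 t=10s outcome=S: state=OPEN
  event#6 t=14s outcome=F: state=OPEN
  event#7 t=16s outcome=F: state=OPEN
  event#8 t=18s outcome=S: state=OPEN
  event#9 t=19s outcome=S: state=OPEN

Answer: COOOOOOOO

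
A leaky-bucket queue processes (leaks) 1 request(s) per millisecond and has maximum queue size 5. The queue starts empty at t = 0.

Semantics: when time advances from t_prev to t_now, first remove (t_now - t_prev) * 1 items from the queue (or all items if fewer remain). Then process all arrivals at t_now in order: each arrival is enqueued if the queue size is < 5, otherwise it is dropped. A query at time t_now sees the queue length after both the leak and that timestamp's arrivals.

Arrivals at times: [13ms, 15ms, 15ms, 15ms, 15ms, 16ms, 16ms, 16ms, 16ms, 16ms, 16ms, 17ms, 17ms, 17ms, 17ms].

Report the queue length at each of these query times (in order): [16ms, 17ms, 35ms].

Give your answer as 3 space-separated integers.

Queue lengths at query times:
  query t=16ms: backlog = 5
  query t=17ms: backlog = 5
  query t=35ms: backlog = 0

Answer: 5 5 0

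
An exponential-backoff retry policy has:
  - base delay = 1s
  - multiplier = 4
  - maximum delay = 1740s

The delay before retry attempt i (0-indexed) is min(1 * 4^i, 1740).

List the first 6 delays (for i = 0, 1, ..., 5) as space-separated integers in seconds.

Computing each delay:
  i=0: min(1*4^0, 1740) = 1
  i=1: min(1*4^1, 1740) = 4
  i=2: min(1*4^2, 1740) = 16
  i=3: min(1*4^3, 1740) = 64
  i=4: min(1*4^4, 1740) = 256
  i=5: min(1*4^5, 1740) = 1024

Answer: 1 4 16 64 256 1024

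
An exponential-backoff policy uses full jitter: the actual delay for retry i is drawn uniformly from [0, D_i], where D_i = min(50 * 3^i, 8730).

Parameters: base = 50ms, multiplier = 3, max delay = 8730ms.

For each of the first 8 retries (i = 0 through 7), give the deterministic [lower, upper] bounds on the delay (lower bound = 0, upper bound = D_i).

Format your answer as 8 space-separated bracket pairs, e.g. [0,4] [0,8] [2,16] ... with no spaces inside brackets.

Answer: [0,50] [0,150] [0,450] [0,1350] [0,4050] [0,8730] [0,8730] [0,8730]

Derivation:
Computing bounds per retry:
  i=0: D_i=min(50*3^0,8730)=50, bounds=[0,50]
  i=1: D_i=min(50*3^1,8730)=150, bounds=[0,150]
  i=2: D_i=min(50*3^2,8730)=450, bounds=[0,450]
  i=3: D_i=min(50*3^3,8730)=1350, bounds=[0,1350]
  i=4: D_i=min(50*3^4,8730)=4050, bounds=[0,4050]
  i=5: D_i=min(50*3^5,8730)=8730, bounds=[0,8730]
  i=6: D_i=min(50*3^6,8730)=8730, bounds=[0,8730]
  i=7: D_i=min(50*3^7,8730)=8730, bounds=[0,8730]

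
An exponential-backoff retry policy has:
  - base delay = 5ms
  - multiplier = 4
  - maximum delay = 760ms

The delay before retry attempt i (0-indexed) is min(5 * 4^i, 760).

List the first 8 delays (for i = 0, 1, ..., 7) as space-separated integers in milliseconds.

Answer: 5 20 80 320 760 760 760 760

Derivation:
Computing each delay:
  i=0: min(5*4^0, 760) = 5
  i=1: min(5*4^1, 760) = 20
  i=2: min(5*4^2, 760) = 80
  i=3: min(5*4^3, 760) = 320
  i=4: min(5*4^4, 760) = 760
  i=5: min(5*4^5, 760) = 760
  i=6: min(5*4^6, 760) = 760
  i=7: min(5*4^7, 760) = 760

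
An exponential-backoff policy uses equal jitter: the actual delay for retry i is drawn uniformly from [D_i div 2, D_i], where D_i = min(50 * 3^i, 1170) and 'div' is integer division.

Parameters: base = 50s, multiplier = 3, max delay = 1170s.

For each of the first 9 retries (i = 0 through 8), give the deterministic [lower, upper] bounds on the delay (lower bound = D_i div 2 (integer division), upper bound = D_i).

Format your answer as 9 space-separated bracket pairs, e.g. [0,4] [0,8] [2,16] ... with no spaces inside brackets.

Answer: [25,50] [75,150] [225,450] [585,1170] [585,1170] [585,1170] [585,1170] [585,1170] [585,1170]

Derivation:
Computing bounds per retry:
  i=0: D_i=min(50*3^0,1170)=50, bounds=[25,50]
  i=1: D_i=min(50*3^1,1170)=150, bounds=[75,150]
  i=2: D_i=min(50*3^2,1170)=450, bounds=[225,450]
  i=3: D_i=min(50*3^3,1170)=1170, bounds=[585,1170]
  i=4: D_i=min(50*3^4,1170)=1170, bounds=[585,1170]
  i=5: D_i=min(50*3^5,1170)=1170, bounds=[585,1170]
  i=6: D_i=min(50*3^6,1170)=1170, bounds=[585,1170]
  i=7: D_i=min(50*3^7,1170)=1170, bounds=[585,1170]
  i=8: D_i=min(50*3^8,1170)=1170, bounds=[585,1170]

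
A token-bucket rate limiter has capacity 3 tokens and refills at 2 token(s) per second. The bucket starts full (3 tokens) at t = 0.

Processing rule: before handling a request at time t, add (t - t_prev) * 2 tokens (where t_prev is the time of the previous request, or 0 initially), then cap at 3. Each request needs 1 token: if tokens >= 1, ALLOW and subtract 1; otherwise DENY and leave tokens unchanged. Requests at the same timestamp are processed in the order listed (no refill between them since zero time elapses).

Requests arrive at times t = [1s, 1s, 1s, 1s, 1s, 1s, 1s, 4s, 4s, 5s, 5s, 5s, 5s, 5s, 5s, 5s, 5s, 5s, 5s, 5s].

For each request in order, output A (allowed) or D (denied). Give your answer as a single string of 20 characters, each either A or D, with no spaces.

Simulating step by step:
  req#1 t=1s: ALLOW
  req#2 t=1s: ALLOW
  req#3 t=1s: ALLOW
  req#4 t=1s: DENY
  req#5 t=1s: DENY
  req#6 t=1s: DENY
  req#7 t=1s: DENY
  req#8 t=4s: ALLOW
  req#9 t=4s: ALLOW
  req#10 t=5s: ALLOW
  req#11 t=5s: ALLOW
  req#12 t=5s: ALLOW
  req#13 t=5s: DENY
  req#14 t=5s: DENY
  req#15 t=5s: DENY
  req#16 t=5s: DENY
  req#17 t=5s: DENY
  req#18 t=5s: DENY
  req#19 t=5s: DENY
  req#20 t=5s: DENY

Answer: AAADDDDAAAAADDDDDDDD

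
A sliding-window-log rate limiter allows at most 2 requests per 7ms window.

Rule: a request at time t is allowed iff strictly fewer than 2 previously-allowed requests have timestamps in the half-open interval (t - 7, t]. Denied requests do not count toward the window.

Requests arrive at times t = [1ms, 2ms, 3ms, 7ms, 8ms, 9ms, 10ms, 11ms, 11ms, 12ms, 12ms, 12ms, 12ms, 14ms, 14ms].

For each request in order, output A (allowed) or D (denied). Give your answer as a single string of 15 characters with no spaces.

Answer: AADDAADDDDDDDDD

Derivation:
Tracking allowed requests in the window:
  req#1 t=1ms: ALLOW
  req#2 t=2ms: ALLOW
  req#3 t=3ms: DENY
  req#4 t=7ms: DENY
  req#5 t=8ms: ALLOW
  req#6 t=9ms: ALLOW
  req#7 t=10ms: DENY
  req#8 t=11ms: DENY
  req#9 t=11ms: DENY
  req#10 t=12ms: DENY
  req#11 t=12ms: DENY
  req#12 t=12ms: DENY
  req#13 t=12ms: DENY
  req#14 t=14ms: DENY
  req#15 t=14ms: DENY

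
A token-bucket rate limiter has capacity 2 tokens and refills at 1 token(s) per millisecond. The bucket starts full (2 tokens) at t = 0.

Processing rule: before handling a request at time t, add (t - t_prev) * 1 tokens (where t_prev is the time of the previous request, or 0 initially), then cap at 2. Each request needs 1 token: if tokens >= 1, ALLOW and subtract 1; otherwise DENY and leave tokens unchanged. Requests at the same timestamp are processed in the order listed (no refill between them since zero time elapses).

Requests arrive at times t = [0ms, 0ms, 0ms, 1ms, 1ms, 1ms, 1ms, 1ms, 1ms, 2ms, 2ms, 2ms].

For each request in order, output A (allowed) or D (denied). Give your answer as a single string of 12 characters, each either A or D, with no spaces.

Answer: AADADDDDDADD

Derivation:
Simulating step by step:
  req#1 t=0ms: ALLOW
  req#2 t=0ms: ALLOW
  req#3 t=0ms: DENY
  req#4 t=1ms: ALLOW
  req#5 t=1ms: DENY
  req#6 t=1ms: DENY
  req#7 t=1ms: DENY
  req#8 t=1ms: DENY
  req#9 t=1ms: DENY
  req#10 t=2ms: ALLOW
  req#11 t=2ms: DENY
  req#12 t=2ms: DENY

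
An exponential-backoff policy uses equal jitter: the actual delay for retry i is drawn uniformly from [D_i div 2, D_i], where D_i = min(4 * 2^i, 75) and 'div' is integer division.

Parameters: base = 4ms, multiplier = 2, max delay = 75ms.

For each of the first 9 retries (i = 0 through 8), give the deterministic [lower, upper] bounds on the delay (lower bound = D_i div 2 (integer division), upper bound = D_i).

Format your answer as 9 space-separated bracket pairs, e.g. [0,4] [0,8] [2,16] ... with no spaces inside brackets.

Computing bounds per retry:
  i=0: D_i=min(4*2^0,75)=4, bounds=[2,4]
  i=1: D_i=min(4*2^1,75)=8, bounds=[4,8]
  i=2: D_i=min(4*2^2,75)=16, bounds=[8,16]
  i=3: D_i=min(4*2^3,75)=32, bounds=[16,32]
  i=4: D_i=min(4*2^4,75)=64, bounds=[32,64]
  i=5: D_i=min(4*2^5,75)=75, bounds=[37,75]
  i=6: D_i=min(4*2^6,75)=75, bounds=[37,75]
  i=7: D_i=min(4*2^7,75)=75, bounds=[37,75]
  i=8: D_i=min(4*2^8,75)=75, bounds=[37,75]

Answer: [2,4] [4,8] [8,16] [16,32] [32,64] [37,75] [37,75] [37,75] [37,75]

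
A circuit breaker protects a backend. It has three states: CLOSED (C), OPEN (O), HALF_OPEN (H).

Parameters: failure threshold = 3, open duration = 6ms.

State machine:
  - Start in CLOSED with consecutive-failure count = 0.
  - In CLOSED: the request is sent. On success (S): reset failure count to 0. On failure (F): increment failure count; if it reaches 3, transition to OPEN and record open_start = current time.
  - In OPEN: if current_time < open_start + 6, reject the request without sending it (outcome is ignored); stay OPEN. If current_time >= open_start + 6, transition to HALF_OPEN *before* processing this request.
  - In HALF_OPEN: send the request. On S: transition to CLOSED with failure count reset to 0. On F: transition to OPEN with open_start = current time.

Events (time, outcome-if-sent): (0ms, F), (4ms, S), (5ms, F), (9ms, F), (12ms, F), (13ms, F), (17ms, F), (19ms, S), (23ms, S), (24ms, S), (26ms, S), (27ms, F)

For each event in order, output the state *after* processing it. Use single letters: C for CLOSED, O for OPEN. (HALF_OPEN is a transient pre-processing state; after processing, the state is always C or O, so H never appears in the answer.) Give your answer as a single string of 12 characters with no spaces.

State after each event:
  event#1 t=0ms outcome=F: state=CLOSED
  event#2 t=4ms outcome=S: state=CLOSED
  event#3 t=5ms outcome=F: state=CLOSED
  event#4 t=9ms outcome=F: state=CLOSED
  event#5 t=12ms outcome=F: state=OPEN
  event#6 t=13ms outcome=F: state=OPEN
  event#7 t=17ms outcome=F: state=OPEN
  event#8 t=19ms outcome=S: state=CLOSED
  event#9 t=23ms outcome=S: state=CLOSED
  event#10 t=24ms outcome=S: state=CLOSED
  event#11 t=26ms outcome=S: state=CLOSED
  event#12 t=27ms outcome=F: state=CLOSED

Answer: CCCCOOOCCCCC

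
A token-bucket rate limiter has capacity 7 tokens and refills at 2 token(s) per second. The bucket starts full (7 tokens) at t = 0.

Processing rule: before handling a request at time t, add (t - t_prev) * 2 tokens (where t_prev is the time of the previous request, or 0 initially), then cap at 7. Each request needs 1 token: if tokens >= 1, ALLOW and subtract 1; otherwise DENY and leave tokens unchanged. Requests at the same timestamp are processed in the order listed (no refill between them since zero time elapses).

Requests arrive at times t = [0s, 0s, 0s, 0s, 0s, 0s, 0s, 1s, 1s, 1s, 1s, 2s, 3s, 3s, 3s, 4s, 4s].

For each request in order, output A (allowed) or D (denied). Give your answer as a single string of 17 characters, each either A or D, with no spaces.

Answer: AAAAAAAAADDAAAAAA

Derivation:
Simulating step by step:
  req#1 t=0s: ALLOW
  req#2 t=0s: ALLOW
  req#3 t=0s: ALLOW
  req#4 t=0s: ALLOW
  req#5 t=0s: ALLOW
  req#6 t=0s: ALLOW
  req#7 t=0s: ALLOW
  req#8 t=1s: ALLOW
  req#9 t=1s: ALLOW
  req#10 t=1s: DENY
  req#11 t=1s: DENY
  req#12 t=2s: ALLOW
  req#13 t=3s: ALLOW
  req#14 t=3s: ALLOW
  req#15 t=3s: ALLOW
  req#16 t=4s: ALLOW
  req#17 t=4s: ALLOW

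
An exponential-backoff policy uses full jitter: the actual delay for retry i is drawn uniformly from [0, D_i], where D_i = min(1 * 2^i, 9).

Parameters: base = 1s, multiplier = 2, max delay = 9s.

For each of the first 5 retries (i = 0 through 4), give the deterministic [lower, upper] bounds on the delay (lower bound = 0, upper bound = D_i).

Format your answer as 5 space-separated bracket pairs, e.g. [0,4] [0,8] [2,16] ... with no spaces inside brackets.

Answer: [0,1] [0,2] [0,4] [0,8] [0,9]

Derivation:
Computing bounds per retry:
  i=0: D_i=min(1*2^0,9)=1, bounds=[0,1]
  i=1: D_i=min(1*2^1,9)=2, bounds=[0,2]
  i=2: D_i=min(1*2^2,9)=4, bounds=[0,4]
  i=3: D_i=min(1*2^3,9)=8, bounds=[0,8]
  i=4: D_i=min(1*2^4,9)=9, bounds=[0,9]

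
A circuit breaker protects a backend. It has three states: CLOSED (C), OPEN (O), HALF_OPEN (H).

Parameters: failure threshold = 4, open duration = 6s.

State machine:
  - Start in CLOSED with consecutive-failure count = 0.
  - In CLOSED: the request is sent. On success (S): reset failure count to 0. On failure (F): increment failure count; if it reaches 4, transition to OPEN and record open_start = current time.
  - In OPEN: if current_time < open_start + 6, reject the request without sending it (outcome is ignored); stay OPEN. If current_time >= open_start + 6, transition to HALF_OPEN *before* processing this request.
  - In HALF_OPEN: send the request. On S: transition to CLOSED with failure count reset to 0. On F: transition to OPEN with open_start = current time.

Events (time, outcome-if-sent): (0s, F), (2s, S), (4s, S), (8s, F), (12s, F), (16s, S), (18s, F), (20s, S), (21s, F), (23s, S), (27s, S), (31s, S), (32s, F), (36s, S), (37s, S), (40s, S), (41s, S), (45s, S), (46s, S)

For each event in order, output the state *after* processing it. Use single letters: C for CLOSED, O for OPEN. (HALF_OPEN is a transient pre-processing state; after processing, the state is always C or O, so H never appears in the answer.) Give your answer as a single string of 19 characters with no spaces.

State after each event:
  event#1 t=0s outcome=F: state=CLOSED
  event#2 t=2s outcome=S: state=CLOSED
  event#3 t=4s outcome=S: state=CLOSED
  event#4 t=8s outcome=F: state=CLOSED
  event#5 t=12s outcome=F: state=CLOSED
  event#6 t=16s outcome=S: state=CLOSED
  event#7 t=18s outcome=F: state=CLOSED
  event#8 t=20s outcome=S: state=CLOSED
  event#9 t=21s outcome=F: state=CLOSED
  event#10 t=23s outcome=S: state=CLOSED
  event#11 t=27s outcome=S: state=CLOSED
  event#12 t=31s outcome=S: state=CLOSED
  event#13 t=32s outcome=F: state=CLOSED
  event#14 t=36s outcome=S: state=CLOSED
  event#15 t=37s outcome=S: state=CLOSED
  event#16 t=40s outcome=S: state=CLOSED
  event#17 t=41s outcome=S: state=CLOSED
  event#18 t=45s outcome=S: state=CLOSED
  event#19 t=46s outcome=S: state=CLOSED

Answer: CCCCCCCCCCCCCCCCCCC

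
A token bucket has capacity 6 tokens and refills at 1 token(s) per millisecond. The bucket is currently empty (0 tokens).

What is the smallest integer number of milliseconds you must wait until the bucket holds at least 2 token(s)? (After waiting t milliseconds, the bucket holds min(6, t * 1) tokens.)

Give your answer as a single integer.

Need t * 1 >= 2, so t >= 2/1.
Smallest integer t = ceil(2/1) = 2.

Answer: 2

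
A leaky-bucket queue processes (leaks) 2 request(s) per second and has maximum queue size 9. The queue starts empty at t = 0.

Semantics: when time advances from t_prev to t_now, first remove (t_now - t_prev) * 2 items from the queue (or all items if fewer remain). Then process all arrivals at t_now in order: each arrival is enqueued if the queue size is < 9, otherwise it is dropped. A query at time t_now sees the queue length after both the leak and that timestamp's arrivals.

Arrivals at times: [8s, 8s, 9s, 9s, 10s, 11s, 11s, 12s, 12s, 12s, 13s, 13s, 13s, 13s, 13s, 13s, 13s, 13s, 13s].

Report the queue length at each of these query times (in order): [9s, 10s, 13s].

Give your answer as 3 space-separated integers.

Queue lengths at query times:
  query t=9s: backlog = 2
  query t=10s: backlog = 1
  query t=13s: backlog = 9

Answer: 2 1 9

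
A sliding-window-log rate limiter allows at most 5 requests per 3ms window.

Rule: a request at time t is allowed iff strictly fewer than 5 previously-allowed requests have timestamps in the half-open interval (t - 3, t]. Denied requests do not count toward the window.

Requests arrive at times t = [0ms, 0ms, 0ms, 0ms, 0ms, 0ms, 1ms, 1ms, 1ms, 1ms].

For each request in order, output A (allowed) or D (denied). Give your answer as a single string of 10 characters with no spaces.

Answer: AAAAADDDDD

Derivation:
Tracking allowed requests in the window:
  req#1 t=0ms: ALLOW
  req#2 t=0ms: ALLOW
  req#3 t=0ms: ALLOW
  req#4 t=0ms: ALLOW
  req#5 t=0ms: ALLOW
  req#6 t=0ms: DENY
  req#7 t=1ms: DENY
  req#8 t=1ms: DENY
  req#9 t=1ms: DENY
  req#10 t=1ms: DENY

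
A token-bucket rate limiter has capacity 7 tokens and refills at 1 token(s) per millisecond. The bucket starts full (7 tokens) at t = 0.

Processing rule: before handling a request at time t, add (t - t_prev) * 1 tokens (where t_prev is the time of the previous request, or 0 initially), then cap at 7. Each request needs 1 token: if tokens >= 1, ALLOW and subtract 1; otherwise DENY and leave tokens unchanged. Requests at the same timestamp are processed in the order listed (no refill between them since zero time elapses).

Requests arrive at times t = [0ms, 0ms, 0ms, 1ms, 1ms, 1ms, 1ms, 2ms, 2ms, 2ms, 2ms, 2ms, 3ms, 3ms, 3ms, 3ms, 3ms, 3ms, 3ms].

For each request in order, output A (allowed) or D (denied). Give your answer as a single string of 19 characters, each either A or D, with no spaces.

Answer: AAAAAAAAADDDADDDDDD

Derivation:
Simulating step by step:
  req#1 t=0ms: ALLOW
  req#2 t=0ms: ALLOW
  req#3 t=0ms: ALLOW
  req#4 t=1ms: ALLOW
  req#5 t=1ms: ALLOW
  req#6 t=1ms: ALLOW
  req#7 t=1ms: ALLOW
  req#8 t=2ms: ALLOW
  req#9 t=2ms: ALLOW
  req#10 t=2ms: DENY
  req#11 t=2ms: DENY
  req#12 t=2ms: DENY
  req#13 t=3ms: ALLOW
  req#14 t=3ms: DENY
  req#15 t=3ms: DENY
  req#16 t=3ms: DENY
  req#17 t=3ms: DENY
  req#18 t=3ms: DENY
  req#19 t=3ms: DENY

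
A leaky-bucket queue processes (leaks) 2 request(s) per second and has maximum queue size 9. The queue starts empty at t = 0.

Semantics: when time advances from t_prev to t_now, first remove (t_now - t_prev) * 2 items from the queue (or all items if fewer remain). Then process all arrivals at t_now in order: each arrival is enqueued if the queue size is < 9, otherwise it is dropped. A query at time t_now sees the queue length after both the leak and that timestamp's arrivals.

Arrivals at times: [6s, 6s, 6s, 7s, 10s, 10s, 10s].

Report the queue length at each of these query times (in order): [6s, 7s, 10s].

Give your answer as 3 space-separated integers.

Queue lengths at query times:
  query t=6s: backlog = 3
  query t=7s: backlog = 2
  query t=10s: backlog = 3

Answer: 3 2 3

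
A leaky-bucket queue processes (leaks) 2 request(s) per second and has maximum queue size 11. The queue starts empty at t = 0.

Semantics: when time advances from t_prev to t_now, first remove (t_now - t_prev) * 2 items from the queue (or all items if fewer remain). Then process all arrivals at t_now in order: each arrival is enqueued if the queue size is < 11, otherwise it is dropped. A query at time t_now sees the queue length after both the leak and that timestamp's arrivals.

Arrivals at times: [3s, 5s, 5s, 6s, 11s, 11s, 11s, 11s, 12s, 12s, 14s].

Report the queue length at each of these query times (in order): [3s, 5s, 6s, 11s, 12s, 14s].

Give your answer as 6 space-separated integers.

Answer: 1 2 1 4 4 1

Derivation:
Queue lengths at query times:
  query t=3s: backlog = 1
  query t=5s: backlog = 2
  query t=6s: backlog = 1
  query t=11s: backlog = 4
  query t=12s: backlog = 4
  query t=14s: backlog = 1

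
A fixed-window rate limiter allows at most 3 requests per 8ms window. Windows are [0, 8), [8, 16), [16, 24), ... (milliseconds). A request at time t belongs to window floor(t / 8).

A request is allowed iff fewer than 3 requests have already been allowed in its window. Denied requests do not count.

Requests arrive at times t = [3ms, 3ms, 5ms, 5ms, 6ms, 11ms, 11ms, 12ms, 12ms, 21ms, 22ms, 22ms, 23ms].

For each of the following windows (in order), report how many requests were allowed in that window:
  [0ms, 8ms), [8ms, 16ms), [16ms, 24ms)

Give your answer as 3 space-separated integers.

Processing requests:
  req#1 t=3ms (window 0): ALLOW
  req#2 t=3ms (window 0): ALLOW
  req#3 t=5ms (window 0): ALLOW
  req#4 t=5ms (window 0): DENY
  req#5 t=6ms (window 0): DENY
  req#6 t=11ms (window 1): ALLOW
  req#7 t=11ms (window 1): ALLOW
  req#8 t=12ms (window 1): ALLOW
  req#9 t=12ms (window 1): DENY
  req#10 t=21ms (window 2): ALLOW
  req#11 t=22ms (window 2): ALLOW
  req#12 t=22ms (window 2): ALLOW
  req#13 t=23ms (window 2): DENY

Allowed counts by window: 3 3 3

Answer: 3 3 3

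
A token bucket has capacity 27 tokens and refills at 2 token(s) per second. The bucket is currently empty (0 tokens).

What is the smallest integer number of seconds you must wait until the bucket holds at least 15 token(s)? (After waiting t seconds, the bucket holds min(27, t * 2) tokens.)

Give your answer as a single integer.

Need t * 2 >= 15, so t >= 15/2.
Smallest integer t = ceil(15/2) = 8.

Answer: 8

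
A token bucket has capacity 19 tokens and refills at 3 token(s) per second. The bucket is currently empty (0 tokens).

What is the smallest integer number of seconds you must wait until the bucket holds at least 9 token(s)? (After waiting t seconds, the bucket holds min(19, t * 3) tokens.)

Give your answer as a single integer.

Need t * 3 >= 9, so t >= 9/3.
Smallest integer t = ceil(9/3) = 3.

Answer: 3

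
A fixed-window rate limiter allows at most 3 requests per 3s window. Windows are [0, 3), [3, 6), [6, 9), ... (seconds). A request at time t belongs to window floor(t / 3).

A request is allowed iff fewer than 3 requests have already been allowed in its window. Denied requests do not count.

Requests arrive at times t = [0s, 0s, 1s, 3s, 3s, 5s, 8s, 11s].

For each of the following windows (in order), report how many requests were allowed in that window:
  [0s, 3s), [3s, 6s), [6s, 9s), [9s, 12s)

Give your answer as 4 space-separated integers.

Processing requests:
  req#1 t=0s (window 0): ALLOW
  req#2 t=0s (window 0): ALLOW
  req#3 t=1s (window 0): ALLOW
  req#4 t=3s (window 1): ALLOW
  req#5 t=3s (window 1): ALLOW
  req#6 t=5s (window 1): ALLOW
  req#7 t=8s (window 2): ALLOW
  req#8 t=11s (window 3): ALLOW

Allowed counts by window: 3 3 1 1

Answer: 3 3 1 1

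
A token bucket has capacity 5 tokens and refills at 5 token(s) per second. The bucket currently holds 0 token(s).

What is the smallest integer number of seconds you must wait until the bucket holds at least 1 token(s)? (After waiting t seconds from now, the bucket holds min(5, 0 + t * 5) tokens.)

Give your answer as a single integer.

Answer: 1

Derivation:
Need 0 + t * 5 >= 1, so t >= 1/5.
Smallest integer t = ceil(1/5) = 1.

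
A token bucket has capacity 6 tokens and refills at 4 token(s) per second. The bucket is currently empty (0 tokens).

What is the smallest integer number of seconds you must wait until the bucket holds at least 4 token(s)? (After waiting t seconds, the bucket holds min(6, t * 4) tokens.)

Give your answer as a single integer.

Answer: 1

Derivation:
Need t * 4 >= 4, so t >= 4/4.
Smallest integer t = ceil(4/4) = 1.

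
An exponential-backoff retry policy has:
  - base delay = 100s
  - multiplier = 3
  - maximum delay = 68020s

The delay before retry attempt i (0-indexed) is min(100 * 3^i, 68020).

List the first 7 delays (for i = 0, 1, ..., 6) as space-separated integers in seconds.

Computing each delay:
  i=0: min(100*3^0, 68020) = 100
  i=1: min(100*3^1, 68020) = 300
  i=2: min(100*3^2, 68020) = 900
  i=3: min(100*3^3, 68020) = 2700
  i=4: min(100*3^4, 68020) = 8100
  i=5: min(100*3^5, 68020) = 24300
  i=6: min(100*3^6, 68020) = 68020

Answer: 100 300 900 2700 8100 24300 68020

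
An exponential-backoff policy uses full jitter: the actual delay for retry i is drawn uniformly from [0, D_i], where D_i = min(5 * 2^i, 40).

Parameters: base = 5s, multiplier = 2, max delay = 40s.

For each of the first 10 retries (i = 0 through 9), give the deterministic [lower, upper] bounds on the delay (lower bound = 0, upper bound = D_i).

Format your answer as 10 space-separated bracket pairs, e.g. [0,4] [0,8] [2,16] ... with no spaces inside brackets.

Answer: [0,5] [0,10] [0,20] [0,40] [0,40] [0,40] [0,40] [0,40] [0,40] [0,40]

Derivation:
Computing bounds per retry:
  i=0: D_i=min(5*2^0,40)=5, bounds=[0,5]
  i=1: D_i=min(5*2^1,40)=10, bounds=[0,10]
  i=2: D_i=min(5*2^2,40)=20, bounds=[0,20]
  i=3: D_i=min(5*2^3,40)=40, bounds=[0,40]
  i=4: D_i=min(5*2^4,40)=40, bounds=[0,40]
  i=5: D_i=min(5*2^5,40)=40, bounds=[0,40]
  i=6: D_i=min(5*2^6,40)=40, bounds=[0,40]
  i=7: D_i=min(5*2^7,40)=40, bounds=[0,40]
  i=8: D_i=min(5*2^8,40)=40, bounds=[0,40]
  i=9: D_i=min(5*2^9,40)=40, bounds=[0,40]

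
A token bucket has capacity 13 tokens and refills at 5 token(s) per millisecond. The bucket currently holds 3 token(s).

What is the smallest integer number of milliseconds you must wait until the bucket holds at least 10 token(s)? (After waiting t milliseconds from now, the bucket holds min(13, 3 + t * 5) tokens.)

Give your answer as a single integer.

Answer: 2

Derivation:
Need 3 + t * 5 >= 10, so t >= 7/5.
Smallest integer t = ceil(7/5) = 2.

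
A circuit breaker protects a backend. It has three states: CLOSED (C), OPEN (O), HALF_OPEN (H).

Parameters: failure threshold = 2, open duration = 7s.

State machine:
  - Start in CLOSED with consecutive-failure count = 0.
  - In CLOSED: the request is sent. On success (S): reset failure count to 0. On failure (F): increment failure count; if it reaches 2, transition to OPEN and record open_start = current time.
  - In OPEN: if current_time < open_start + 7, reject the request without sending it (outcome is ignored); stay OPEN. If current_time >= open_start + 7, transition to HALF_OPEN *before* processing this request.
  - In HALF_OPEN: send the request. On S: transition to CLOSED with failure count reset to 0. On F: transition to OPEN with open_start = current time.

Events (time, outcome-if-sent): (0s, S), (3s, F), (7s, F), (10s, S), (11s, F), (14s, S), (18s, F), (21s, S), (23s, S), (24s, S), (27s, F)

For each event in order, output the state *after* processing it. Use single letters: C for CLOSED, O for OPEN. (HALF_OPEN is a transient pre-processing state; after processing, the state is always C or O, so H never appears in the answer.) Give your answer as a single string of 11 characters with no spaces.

Answer: CCOOOCCCCCC

Derivation:
State after each event:
  event#1 t=0s outcome=S: state=CLOSED
  event#2 t=3s outcome=F: state=CLOSED
  event#3 t=7s outcome=F: state=OPEN
  event#4 t=10s outcome=S: state=OPEN
  event#5 t=11s outcome=F: state=OPEN
  event#6 t=14s outcome=S: state=CLOSED
  event#7 t=18s outcome=F: state=CLOSED
  event#8 t=21s outcome=S: state=CLOSED
  event#9 t=23s outcome=S: state=CLOSED
  event#10 t=24s outcome=S: state=CLOSED
  event#11 t=27s outcome=F: state=CLOSED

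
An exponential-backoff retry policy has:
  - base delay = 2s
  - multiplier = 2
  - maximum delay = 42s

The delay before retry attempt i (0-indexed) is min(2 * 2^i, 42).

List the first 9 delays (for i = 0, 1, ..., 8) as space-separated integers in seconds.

Computing each delay:
  i=0: min(2*2^0, 42) = 2
  i=1: min(2*2^1, 42) = 4
  i=2: min(2*2^2, 42) = 8
  i=3: min(2*2^3, 42) = 16
  i=4: min(2*2^4, 42) = 32
  i=5: min(2*2^5, 42) = 42
  i=6: min(2*2^6, 42) = 42
  i=7: min(2*2^7, 42) = 42
  i=8: min(2*2^8, 42) = 42

Answer: 2 4 8 16 32 42 42 42 42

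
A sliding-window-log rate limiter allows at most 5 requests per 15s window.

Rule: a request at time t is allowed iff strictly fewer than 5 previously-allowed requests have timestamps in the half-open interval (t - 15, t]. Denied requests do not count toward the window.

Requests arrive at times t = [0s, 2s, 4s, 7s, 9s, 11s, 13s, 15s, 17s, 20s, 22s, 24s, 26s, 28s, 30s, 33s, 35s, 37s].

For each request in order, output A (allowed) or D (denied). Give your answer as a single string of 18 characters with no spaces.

Answer: AAAAADDAAAAADDAAAA

Derivation:
Tracking allowed requests in the window:
  req#1 t=0s: ALLOW
  req#2 t=2s: ALLOW
  req#3 t=4s: ALLOW
  req#4 t=7s: ALLOW
  req#5 t=9s: ALLOW
  req#6 t=11s: DENY
  req#7 t=13s: DENY
  req#8 t=15s: ALLOW
  req#9 t=17s: ALLOW
  req#10 t=20s: ALLOW
  req#11 t=22s: ALLOW
  req#12 t=24s: ALLOW
  req#13 t=26s: DENY
  req#14 t=28s: DENY
  req#15 t=30s: ALLOW
  req#16 t=33s: ALLOW
  req#17 t=35s: ALLOW
  req#18 t=37s: ALLOW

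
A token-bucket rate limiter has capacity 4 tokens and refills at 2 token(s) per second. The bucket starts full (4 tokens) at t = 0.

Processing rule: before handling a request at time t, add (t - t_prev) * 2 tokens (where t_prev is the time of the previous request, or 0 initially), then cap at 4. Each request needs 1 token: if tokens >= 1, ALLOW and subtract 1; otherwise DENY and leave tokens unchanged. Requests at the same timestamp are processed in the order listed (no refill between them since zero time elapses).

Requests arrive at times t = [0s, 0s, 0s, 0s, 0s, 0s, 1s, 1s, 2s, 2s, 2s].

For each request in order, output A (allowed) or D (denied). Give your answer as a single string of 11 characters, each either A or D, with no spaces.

Answer: AAAADDAAAAD

Derivation:
Simulating step by step:
  req#1 t=0s: ALLOW
  req#2 t=0s: ALLOW
  req#3 t=0s: ALLOW
  req#4 t=0s: ALLOW
  req#5 t=0s: DENY
  req#6 t=0s: DENY
  req#7 t=1s: ALLOW
  req#8 t=1s: ALLOW
  req#9 t=2s: ALLOW
  req#10 t=2s: ALLOW
  req#11 t=2s: DENY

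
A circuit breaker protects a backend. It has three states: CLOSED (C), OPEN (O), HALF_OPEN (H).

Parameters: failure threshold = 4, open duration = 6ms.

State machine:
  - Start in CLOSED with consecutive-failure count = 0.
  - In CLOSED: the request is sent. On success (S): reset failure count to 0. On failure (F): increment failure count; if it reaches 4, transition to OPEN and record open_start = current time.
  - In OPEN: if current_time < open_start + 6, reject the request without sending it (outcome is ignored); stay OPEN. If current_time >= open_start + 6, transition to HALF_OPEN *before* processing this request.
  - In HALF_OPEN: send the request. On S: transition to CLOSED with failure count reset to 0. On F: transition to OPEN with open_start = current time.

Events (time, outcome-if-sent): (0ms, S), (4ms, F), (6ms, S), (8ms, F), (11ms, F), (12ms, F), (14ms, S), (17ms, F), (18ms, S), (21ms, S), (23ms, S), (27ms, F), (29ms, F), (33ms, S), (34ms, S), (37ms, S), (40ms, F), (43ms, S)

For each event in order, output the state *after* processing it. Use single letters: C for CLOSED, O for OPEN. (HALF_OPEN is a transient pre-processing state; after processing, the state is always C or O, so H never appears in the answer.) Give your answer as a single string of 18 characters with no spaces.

Answer: CCCCCCCCCCCCCCCCCC

Derivation:
State after each event:
  event#1 t=0ms outcome=S: state=CLOSED
  event#2 t=4ms outcome=F: state=CLOSED
  event#3 t=6ms outcome=S: state=CLOSED
  event#4 t=8ms outcome=F: state=CLOSED
  event#5 t=11ms outcome=F: state=CLOSED
  event#6 t=12ms outcome=F: state=CLOSED
  event#7 t=14ms outcome=S: state=CLOSED
  event#8 t=17ms outcome=F: state=CLOSED
  event#9 t=18ms outcome=S: state=CLOSED
  event#10 t=21ms outcome=S: state=CLOSED
  event#11 t=23ms outcome=S: state=CLOSED
  event#12 t=27ms outcome=F: state=CLOSED
  event#13 t=29ms outcome=F: state=CLOSED
  event#14 t=33ms outcome=S: state=CLOSED
  event#15 t=34ms outcome=S: state=CLOSED
  event#16 t=37ms outcome=S: state=CLOSED
  event#17 t=40ms outcome=F: state=CLOSED
  event#18 t=43ms outcome=S: state=CLOSED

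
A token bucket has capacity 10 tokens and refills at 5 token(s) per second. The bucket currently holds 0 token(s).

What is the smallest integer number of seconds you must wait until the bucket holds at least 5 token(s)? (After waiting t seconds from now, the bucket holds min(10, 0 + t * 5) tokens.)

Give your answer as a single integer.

Need 0 + t * 5 >= 5, so t >= 5/5.
Smallest integer t = ceil(5/5) = 1.

Answer: 1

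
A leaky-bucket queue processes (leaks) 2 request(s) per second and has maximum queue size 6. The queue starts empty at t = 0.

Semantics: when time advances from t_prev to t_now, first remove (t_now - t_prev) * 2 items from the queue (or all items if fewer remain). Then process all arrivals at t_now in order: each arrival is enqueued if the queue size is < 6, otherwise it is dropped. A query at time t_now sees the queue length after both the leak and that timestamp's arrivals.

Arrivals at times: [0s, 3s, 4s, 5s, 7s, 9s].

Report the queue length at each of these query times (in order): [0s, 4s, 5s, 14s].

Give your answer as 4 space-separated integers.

Answer: 1 1 1 0

Derivation:
Queue lengths at query times:
  query t=0s: backlog = 1
  query t=4s: backlog = 1
  query t=5s: backlog = 1
  query t=14s: backlog = 0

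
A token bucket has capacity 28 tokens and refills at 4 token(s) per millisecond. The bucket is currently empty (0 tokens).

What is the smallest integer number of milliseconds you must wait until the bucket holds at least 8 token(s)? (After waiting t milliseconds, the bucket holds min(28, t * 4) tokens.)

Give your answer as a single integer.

Need t * 4 >= 8, so t >= 8/4.
Smallest integer t = ceil(8/4) = 2.

Answer: 2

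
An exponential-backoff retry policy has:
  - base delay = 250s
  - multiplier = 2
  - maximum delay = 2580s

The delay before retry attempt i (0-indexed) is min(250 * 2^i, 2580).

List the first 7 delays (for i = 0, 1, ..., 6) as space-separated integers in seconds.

Computing each delay:
  i=0: min(250*2^0, 2580) = 250
  i=1: min(250*2^1, 2580) = 500
  i=2: min(250*2^2, 2580) = 1000
  i=3: min(250*2^3, 2580) = 2000
  i=4: min(250*2^4, 2580) = 2580
  i=5: min(250*2^5, 2580) = 2580
  i=6: min(250*2^6, 2580) = 2580

Answer: 250 500 1000 2000 2580 2580 2580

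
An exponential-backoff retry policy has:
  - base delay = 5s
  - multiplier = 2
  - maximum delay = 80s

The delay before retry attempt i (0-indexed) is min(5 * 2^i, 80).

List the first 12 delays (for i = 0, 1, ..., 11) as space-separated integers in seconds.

Answer: 5 10 20 40 80 80 80 80 80 80 80 80

Derivation:
Computing each delay:
  i=0: min(5*2^0, 80) = 5
  i=1: min(5*2^1, 80) = 10
  i=2: min(5*2^2, 80) = 20
  i=3: min(5*2^3, 80) = 40
  i=4: min(5*2^4, 80) = 80
  i=5: min(5*2^5, 80) = 80
  i=6: min(5*2^6, 80) = 80
  i=7: min(5*2^7, 80) = 80
  i=8: min(5*2^8, 80) = 80
  i=9: min(5*2^9, 80) = 80
  i=10: min(5*2^10, 80) = 80
  i=11: min(5*2^11, 80) = 80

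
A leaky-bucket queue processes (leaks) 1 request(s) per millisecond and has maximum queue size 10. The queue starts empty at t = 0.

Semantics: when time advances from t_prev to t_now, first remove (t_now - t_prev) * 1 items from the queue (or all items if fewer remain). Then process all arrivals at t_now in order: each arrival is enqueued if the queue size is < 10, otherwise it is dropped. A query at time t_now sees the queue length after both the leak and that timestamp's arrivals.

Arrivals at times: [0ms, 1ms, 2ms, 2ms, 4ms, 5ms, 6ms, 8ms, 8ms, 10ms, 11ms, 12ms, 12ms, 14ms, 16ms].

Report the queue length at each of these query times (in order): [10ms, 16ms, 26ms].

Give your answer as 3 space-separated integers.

Answer: 1 1 0

Derivation:
Queue lengths at query times:
  query t=10ms: backlog = 1
  query t=16ms: backlog = 1
  query t=26ms: backlog = 0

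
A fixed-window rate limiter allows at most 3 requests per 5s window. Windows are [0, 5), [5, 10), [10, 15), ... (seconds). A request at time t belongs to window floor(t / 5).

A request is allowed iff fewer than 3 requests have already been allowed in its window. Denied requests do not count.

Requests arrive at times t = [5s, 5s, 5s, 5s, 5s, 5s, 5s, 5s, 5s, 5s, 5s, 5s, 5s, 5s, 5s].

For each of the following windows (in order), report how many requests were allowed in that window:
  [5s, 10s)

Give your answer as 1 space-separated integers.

Answer: 3

Derivation:
Processing requests:
  req#1 t=5s (window 1): ALLOW
  req#2 t=5s (window 1): ALLOW
  req#3 t=5s (window 1): ALLOW
  req#4 t=5s (window 1): DENY
  req#5 t=5s (window 1): DENY
  req#6 t=5s (window 1): DENY
  req#7 t=5s (window 1): DENY
  req#8 t=5s (window 1): DENY
  req#9 t=5s (window 1): DENY
  req#10 t=5s (window 1): DENY
  req#11 t=5s (window 1): DENY
  req#12 t=5s (window 1): DENY
  req#13 t=5s (window 1): DENY
  req#14 t=5s (window 1): DENY
  req#15 t=5s (window 1): DENY

Allowed counts by window: 3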